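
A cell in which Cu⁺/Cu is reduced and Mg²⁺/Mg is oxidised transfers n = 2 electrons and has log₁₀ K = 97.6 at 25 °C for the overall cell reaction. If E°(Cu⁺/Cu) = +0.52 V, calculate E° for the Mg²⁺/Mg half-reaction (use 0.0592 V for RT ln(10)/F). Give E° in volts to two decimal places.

E°cell = (0.0592/n)·log K = (0.0592/2)(97.6) = +2.889 V.
Since Cu⁺/Cu is the cathode and Mg²⁺/Mg the anode, E°cell = E°(Cu⁺/Cu) − E°(Mg²⁺/Mg).
So E°(Mg²⁺/Mg) = E°(Cu⁺/Cu) − E°cell = (+0.52) − (+2.889) = -2.37 V.

-2.37 V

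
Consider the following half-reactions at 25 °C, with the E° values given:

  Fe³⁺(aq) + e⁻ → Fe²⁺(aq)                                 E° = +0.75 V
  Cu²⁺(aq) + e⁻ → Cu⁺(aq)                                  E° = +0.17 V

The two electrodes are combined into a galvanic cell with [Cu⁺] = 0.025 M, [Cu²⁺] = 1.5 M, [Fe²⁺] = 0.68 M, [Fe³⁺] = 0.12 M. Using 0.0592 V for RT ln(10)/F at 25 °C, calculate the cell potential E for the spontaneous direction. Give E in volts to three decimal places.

Fe³⁺/Fe²⁺ is the cathode (higher E°), Cu²⁺/Cu⁺ the anode: E°cell = +0.75 − (+0.17) = +0.58 V, n = 1.
Overall: Fe³⁺(aq) + Cu⁺(aq) → Fe²⁺(aq) + Cu²⁺(aq)
Q = [Fe²⁺]·[Cu²⁺] / ([Fe³⁺]·[Cu⁺]); log Q = 2.531.
E = E° − (0.0592/n) log Q = +0.58 − (0.0592/1)(2.531) = +0.430 V.

+0.430 V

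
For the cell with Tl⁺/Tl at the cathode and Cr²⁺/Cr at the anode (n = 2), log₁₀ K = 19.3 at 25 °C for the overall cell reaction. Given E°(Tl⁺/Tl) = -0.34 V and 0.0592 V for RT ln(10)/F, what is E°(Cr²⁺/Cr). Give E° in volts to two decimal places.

E°cell = (0.0592/n)·log K = (0.0592/2)(19.3) = +0.571 V.
Since Tl⁺/Tl is the cathode and Cr²⁺/Cr the anode, E°cell = E°(Tl⁺/Tl) − E°(Cr²⁺/Cr).
So E°(Cr²⁺/Cr) = E°(Tl⁺/Tl) − E°cell = (-0.34) − (+0.571) = -0.91 V.

-0.91 V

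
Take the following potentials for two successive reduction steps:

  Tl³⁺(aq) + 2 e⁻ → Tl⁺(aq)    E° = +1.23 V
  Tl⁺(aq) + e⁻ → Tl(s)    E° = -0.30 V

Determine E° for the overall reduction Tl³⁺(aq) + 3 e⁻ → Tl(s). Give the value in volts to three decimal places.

+0.720 V

Adding the free-energy changes (−nFE°) of the two steps gives −n₃FE°₃ = −n₁FE°₁ − n₂FE°₂.
E°₃ = (2×+1.23 + 1×-0.30) / 3 = (+2.160) / 3 = +0.720 V.
E° values themselves are not directly additive — weighting by electron count is essential.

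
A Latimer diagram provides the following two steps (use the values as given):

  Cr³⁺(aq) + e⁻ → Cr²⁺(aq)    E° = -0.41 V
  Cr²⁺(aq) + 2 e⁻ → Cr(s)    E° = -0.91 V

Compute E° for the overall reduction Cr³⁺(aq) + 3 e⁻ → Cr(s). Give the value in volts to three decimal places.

-0.743 V

Adding the free-energy changes (−nFE°) of the two steps gives −n₃FE°₃ = −n₁FE°₁ − n₂FE°₂.
E°₃ = (1×-0.41 + 2×-0.91) / 3 = (-2.230) / 3 = -0.743 V.
E° values themselves are not directly additive — weighting by electron count is essential.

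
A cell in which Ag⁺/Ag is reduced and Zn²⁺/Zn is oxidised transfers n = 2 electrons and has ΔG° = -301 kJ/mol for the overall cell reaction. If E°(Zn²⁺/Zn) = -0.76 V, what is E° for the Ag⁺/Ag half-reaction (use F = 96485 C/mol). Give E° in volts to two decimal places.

+0.80 V

E°cell = −ΔG°/(nF) = −(-301×10³)/((2)(96485)) = +1.560 V.
Since Ag⁺/Ag is the cathode and Zn²⁺/Zn the anode, E°cell = E°(Ag⁺/Ag) − E°(Zn²⁺/Zn).
So E°(Ag⁺/Ag) = E°cell + E°(Zn²⁺/Zn) = +1.560 + (-0.76) = +0.80 V.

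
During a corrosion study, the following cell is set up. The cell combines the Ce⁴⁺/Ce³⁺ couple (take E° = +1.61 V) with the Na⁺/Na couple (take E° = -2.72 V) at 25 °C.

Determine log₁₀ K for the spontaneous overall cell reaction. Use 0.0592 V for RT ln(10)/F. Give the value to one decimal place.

73.1

Cathode: Ce⁴⁺/Ce³⁺; anode: Na⁺/Na. E°cell = +4.33 V, n = 1.
log K = nE°cell / 0.0592 = (1)(+4.33) / 0.0592 = 73.1.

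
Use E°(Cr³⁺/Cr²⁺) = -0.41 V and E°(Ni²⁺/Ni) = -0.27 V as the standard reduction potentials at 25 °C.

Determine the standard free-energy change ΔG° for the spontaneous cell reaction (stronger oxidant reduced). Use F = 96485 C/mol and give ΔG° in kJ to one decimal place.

Ni²⁺/Ni (E° = -0.27 V) is the cathode; Cr³⁺/Cr²⁺ (E° = -0.41 V) is the anode, so E°cell = +0.14 V.
Balancing electrons gives n = 2 (lcm of 2 and 1).
ΔG° = −nFE° = −(2)(96485)(+0.14) = -27,016 J = -27.0 kJ.

-27.0 kJ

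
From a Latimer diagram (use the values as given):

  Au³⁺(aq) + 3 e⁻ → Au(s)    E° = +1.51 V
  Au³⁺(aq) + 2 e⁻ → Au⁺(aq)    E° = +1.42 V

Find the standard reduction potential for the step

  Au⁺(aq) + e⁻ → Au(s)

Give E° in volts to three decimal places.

+1.690 V

Sequential free energies add, so n₃E°₃ = n₁E°₁ + n₂E°₂.
With n₃ = 3, and the known step contributing 2×(+1.42) V, the unknown satisfies 1·E° = 3×(+1.51) − 2×(+1.42) = +1.690.
E° = +1.690 / 1 = +1.690 V.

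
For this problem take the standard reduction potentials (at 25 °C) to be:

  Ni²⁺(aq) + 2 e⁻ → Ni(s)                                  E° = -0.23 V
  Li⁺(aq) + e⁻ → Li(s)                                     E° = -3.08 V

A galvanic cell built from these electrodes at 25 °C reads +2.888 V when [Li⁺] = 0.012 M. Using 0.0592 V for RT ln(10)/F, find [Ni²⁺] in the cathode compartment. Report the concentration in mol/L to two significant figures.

Ni²⁺/Ni is the cathode, Li⁺/Li the anode: E°cell = +2.85 V, n = 2.
Overall reaction: Ni²⁺(aq) + 2 Li(s) → Ni(s) + 2 Li⁺(aq); Q = [Li⁺]^2/[Ni²⁺]^1.
From E = E° − (0.0592/n) log Q: log Q = (E° − E)·n/0.0592 = (+2.85 − (+2.888))·2/0.0592 = -1.2838.
So 1·log[Ni²⁺] = 2·log(0.012) − log Q = -3.8416 − (-1.2838) = -2.5578; [Ni²⁺] = 10^(-2.5578) ≈ 0.0028 M.

0.0028 M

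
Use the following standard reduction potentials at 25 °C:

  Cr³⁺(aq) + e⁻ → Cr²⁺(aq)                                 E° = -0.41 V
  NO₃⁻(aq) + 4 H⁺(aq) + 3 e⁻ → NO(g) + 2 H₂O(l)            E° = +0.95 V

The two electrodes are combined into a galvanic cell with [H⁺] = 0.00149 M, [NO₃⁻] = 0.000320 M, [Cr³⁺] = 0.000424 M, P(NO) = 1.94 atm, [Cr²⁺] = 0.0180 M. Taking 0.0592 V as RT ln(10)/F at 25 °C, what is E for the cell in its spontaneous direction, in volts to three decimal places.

+1.159 V

NO₃⁻/NO is the cathode (higher E°), Cr³⁺/Cr²⁺ the anode: E°cell = +0.95 − (-0.41) = +1.36 V, n = 3.
Overall: NO₃⁻(aq) + 4 H⁺(aq) + 3 Cr²⁺(aq) → NO(g) + 2 H₂O(l) + 3 Cr³⁺(aq)
Q = P(NO)·[Cr³⁺]^3 / ([NO₃⁻]·[H⁺]^4·[Cr²⁺]^3); log Q = 10.206.
E = E° − (0.0592/n) log Q = +1.36 − (0.0592/3)(10.206) = +1.159 V.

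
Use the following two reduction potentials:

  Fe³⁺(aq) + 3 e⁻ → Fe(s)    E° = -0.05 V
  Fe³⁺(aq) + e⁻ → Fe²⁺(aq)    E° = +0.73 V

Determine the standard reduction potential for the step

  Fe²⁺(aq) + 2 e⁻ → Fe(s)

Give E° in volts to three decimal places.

Sequential free energies add, so n₃E°₃ = n₁E°₁ + n₂E°₂.
With n₃ = 3, and the known step contributing 1×(+0.73) V, the unknown satisfies 2·E° = 3×(-0.05) − 1×(+0.73) = -0.880.
E° = -0.880 / 2 = -0.440 V.

-0.440 V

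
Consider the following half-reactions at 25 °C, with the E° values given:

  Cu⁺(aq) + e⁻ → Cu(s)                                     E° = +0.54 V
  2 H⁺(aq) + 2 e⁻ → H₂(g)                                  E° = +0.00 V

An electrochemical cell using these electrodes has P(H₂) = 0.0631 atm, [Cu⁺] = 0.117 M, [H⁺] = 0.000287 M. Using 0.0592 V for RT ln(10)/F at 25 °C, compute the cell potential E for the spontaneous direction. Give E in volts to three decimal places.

Cu⁺/Cu is the cathode (higher E°), H⁺/H₂ the anode: E°cell = +0.54 − (+0.00) = +0.54 V, n = 2.
Overall: 2 Cu⁺(aq) + H₂(g) → 2 Cu(s) + 2 H⁺(aq)
Q = [H⁺]^2 / ([Cu⁺]^2·P(H₂)); log Q = -4.021.
E = E° − (0.0592/n) log Q = +0.54 − (0.0592/2)(-4.021) = +0.659 V.

+0.659 V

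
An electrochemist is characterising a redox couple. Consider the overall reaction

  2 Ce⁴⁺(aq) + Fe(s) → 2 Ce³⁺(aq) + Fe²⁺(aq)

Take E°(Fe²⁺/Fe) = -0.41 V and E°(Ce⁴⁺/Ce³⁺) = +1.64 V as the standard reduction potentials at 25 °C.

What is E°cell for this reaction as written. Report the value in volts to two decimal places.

+2.05 V

The Ce⁴⁺/Ce³⁺ couple has the higher reduction potential, so it is the cathode; Fe²⁺/Fe is oxidised at the anode.
E°cell = E°(cathode) − E°(anode) = (+1.64) − (-0.41) = +2.05 V.
Since E°cell > 0, the reaction is spontaneous under standard conditions.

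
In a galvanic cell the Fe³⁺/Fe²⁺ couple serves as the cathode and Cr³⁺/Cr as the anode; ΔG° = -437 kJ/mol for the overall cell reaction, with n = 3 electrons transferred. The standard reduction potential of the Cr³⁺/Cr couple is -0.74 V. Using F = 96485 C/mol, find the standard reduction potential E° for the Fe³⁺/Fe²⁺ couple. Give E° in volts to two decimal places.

+0.77 V

E°cell = −ΔG°/(nF) = −(-437×10³)/((3)(96485)) = +1.510 V.
Since Fe³⁺/Fe²⁺ is the cathode and Cr³⁺/Cr the anode, E°cell = E°(Fe³⁺/Fe²⁺) − E°(Cr³⁺/Cr).
So E°(Fe³⁺/Fe²⁺) = E°cell + E°(Cr³⁺/Cr) = +1.510 + (-0.74) = +0.77 V.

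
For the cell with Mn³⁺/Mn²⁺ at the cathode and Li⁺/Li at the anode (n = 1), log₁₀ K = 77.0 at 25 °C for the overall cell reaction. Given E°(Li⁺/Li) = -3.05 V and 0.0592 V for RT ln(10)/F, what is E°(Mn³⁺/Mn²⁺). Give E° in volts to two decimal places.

E°cell = (0.0592/n)·log K = (0.0592/1)(77.0) = +4.558 V.
Since Mn³⁺/Mn²⁺ is the cathode and Li⁺/Li the anode, E°cell = E°(Mn³⁺/Mn²⁺) − E°(Li⁺/Li).
So E°(Mn³⁺/Mn²⁺) = E°cell + E°(Li⁺/Li) = +4.558 + (-3.05) = +1.51 V.

+1.51 V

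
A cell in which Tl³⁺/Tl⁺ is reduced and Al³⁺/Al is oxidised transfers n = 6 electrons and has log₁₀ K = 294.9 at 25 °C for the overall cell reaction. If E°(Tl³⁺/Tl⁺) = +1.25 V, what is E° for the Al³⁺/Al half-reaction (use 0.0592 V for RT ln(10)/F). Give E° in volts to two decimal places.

-1.66 V

E°cell = (0.0592/n)·log K = (0.0592/6)(294.9) = +2.910 V.
Since Tl³⁺/Tl⁺ is the cathode and Al³⁺/Al the anode, E°cell = E°(Tl³⁺/Tl⁺) − E°(Al³⁺/Al).
So E°(Al³⁺/Al) = E°(Tl³⁺/Tl⁺) − E°cell = (+1.25) − (+2.910) = -1.66 V.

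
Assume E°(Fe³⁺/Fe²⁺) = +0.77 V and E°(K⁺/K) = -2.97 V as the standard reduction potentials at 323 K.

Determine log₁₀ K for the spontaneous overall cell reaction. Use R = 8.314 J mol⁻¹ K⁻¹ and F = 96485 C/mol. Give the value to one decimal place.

58.4

Cathode: Fe³⁺/Fe²⁺; anode: K⁺/K. E°cell = (+0.77) − (-2.97) = +3.74 V, with n = 1.
ΔG° = −nFE° = −RT ln K, so ln K = nFE°/(RT) = (1)(96485)(+3.74) / ((8.314)(323)) = 134.375.
log₁₀ K = 134.375 / ln 10 = 58.4.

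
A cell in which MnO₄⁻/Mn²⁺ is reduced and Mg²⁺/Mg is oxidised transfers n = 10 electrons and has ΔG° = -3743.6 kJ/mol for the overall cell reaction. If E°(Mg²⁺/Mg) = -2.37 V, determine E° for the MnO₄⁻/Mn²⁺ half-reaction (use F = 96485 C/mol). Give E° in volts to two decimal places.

+1.51 V

E°cell = −ΔG°/(nF) = −(-3743.6×10³)/((10)(96485)) = +3.880 V.
Since MnO₄⁻/Mn²⁺ is the cathode and Mg²⁺/Mg the anode, E°cell = E°(MnO₄⁻/Mn²⁺) − E°(Mg²⁺/Mg).
So E°(MnO₄⁻/Mn²⁺) = E°cell + E°(Mg²⁺/Mg) = +3.880 + (-2.37) = +1.51 V.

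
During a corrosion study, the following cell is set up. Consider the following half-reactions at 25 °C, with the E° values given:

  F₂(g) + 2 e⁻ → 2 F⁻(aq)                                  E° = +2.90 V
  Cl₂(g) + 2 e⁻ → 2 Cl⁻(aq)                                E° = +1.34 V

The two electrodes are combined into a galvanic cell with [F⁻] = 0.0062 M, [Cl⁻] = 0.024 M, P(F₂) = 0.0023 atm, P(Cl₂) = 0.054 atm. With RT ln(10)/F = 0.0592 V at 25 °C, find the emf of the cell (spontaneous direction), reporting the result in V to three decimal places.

F₂/F⁻ is the cathode (higher E°), Cl₂/Cl⁻ the anode: E°cell = +2.90 − (+1.34) = +1.56 V, n = 2.
Overall: F₂(g) + 2 Cl⁻(aq) → 2 F⁻(aq) + Cl₂(g)
Q = [F⁻]^2·P(Cl₂) / (P(F₂)·[Cl⁻]^2); log Q = 0.195.
E = E° − (0.0592/n) log Q = +1.56 − (0.0592/2)(0.195) = +1.554 V.

+1.554 V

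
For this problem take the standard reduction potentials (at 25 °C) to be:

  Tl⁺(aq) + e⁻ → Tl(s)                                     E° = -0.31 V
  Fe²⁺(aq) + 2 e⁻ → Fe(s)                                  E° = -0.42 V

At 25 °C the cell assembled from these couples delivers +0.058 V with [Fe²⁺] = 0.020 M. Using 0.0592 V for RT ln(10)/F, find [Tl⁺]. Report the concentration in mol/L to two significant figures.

Tl⁺/Tl is the cathode, Fe²⁺/Fe the anode: E°cell = +0.11 V, n = 2.
Overall reaction: 2 Tl⁺(aq) + Fe(s) → 2 Tl(s) + Fe²⁺(aq); Q = [Fe²⁺]^1/[Tl⁺]^2.
From E = E° − (0.0592/n) log Q: log Q = (E° − E)·n/0.0592 = (+0.11 − (+0.058))·2/0.0592 = 1.7568.
So 2·log[Tl⁺] = 1·log(0.02) − log Q = -1.6990 − (1.7568) = -3.4558; log[Tl⁺] = -3.4558 / 2 = -1.7279; [Tl⁺] = 10^(-1.7279) ≈ 0.019 M.

0.019 M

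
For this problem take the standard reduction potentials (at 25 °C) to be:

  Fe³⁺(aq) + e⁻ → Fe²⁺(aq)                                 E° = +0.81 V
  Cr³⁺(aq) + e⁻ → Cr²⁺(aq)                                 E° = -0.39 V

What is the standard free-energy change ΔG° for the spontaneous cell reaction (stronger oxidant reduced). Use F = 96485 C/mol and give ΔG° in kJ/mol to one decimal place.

Fe³⁺/Fe²⁺ (E° = +0.81 V) is the cathode; Cr³⁺/Cr²⁺ (E° = -0.39 V) is the anode, so E°cell = +1.20 V.
Balancing electrons gives n = 1 (lcm of 1 and 1).
ΔG° = −nFE° = −(1)(96485)(+1.20) = -115,782 J = -115.8 kJ/mol.

-115.8 kJ/mol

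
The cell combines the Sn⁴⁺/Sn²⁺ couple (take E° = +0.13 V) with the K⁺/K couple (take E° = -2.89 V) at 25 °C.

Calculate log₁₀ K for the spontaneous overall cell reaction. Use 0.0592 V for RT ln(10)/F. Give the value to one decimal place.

Cathode: Sn⁴⁺/Sn²⁺; anode: K⁺/K. E°cell = +3.02 V, n = 2.
log K = nE°cell / 0.0592 = (2)(+3.02) / 0.0592 = 102.0.

102.0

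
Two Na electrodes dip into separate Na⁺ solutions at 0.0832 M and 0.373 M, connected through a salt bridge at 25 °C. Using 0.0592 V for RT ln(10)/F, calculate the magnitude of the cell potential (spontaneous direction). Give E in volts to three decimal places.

+0.039 V

For a concentration cell E°cell = 0. The 0.373 M side is the cathode (reduction is favoured where [Na⁺] is higher).
With n = 1, E = −(0.0592/1) log([Na⁺]ₐₙ/[Na⁺]꜀ₐₜ) = −(0.0592/1) log(0.0832/0.373) = −(0.0592/1)(-0.652) = +0.039 V.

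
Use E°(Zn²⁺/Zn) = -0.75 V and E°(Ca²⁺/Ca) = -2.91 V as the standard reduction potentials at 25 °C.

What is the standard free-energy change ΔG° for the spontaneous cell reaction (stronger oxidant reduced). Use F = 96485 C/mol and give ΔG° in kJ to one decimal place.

Zn²⁺/Zn (E° = -0.75 V) is the cathode; Ca²⁺/Ca (E° = -2.91 V) is the anode, so E°cell = +2.16 V.
Balancing electrons gives n = 2 (lcm of 2 and 2).
ΔG° = −nFE° = −(2)(96485)(+2.16) = -416,815 J = -416.8 kJ.

-416.8 kJ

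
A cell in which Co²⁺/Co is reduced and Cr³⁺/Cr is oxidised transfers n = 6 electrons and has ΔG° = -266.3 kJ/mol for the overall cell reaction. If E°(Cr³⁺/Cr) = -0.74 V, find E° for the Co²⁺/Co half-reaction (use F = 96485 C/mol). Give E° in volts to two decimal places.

-0.28 V

E°cell = −ΔG°/(nF) = −(-266.3×10³)/((6)(96485)) = +0.460 V.
Since Co²⁺/Co is the cathode and Cr³⁺/Cr the anode, E°cell = E°(Co²⁺/Co) − E°(Cr³⁺/Cr).
So E°(Co²⁺/Co) = E°cell + E°(Cr³⁺/Cr) = +0.460 + (-0.74) = -0.28 V.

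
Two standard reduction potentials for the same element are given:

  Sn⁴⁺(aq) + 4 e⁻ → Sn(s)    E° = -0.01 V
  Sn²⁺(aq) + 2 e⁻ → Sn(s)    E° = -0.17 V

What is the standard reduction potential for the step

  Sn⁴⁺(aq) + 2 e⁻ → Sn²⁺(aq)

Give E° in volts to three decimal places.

+0.150 V

Sequential free energies add, so n₃E°₃ = n₁E°₁ + n₂E°₂.
With n₃ = 4, and the known step contributing 2×(-0.17) V, the unknown satisfies 2·E° = 4×(-0.01) − 2×(-0.17) = +0.300.
E° = +0.300 / 2 = +0.150 V.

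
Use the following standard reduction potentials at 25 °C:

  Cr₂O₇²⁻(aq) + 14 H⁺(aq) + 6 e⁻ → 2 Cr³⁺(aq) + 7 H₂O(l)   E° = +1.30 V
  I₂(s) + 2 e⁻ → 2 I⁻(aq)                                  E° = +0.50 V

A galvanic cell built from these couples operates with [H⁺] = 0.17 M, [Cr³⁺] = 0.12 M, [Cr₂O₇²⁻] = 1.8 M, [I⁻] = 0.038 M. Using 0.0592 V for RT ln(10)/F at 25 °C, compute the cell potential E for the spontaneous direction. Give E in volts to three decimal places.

Cr₂O₇²⁻/Cr³⁺ is the cathode (higher E°), I₂/I⁻ the anode: E°cell = +1.30 − (+0.50) = +0.80 V, n = 6.
Overall: Cr₂O₇²⁻(aq) + 14 H⁺(aq) + 6 I⁻(aq) → 2 Cr³⁺(aq) + 7 H₂O(l) + 3 I₂(s)
Q = [Cr³⁺]^2 / ([Cr₂O₇²⁻]·[H⁺]^14·[I⁻]^6); log Q = 17.198.
E = E° − (0.0592/n) log Q = +0.80 − (0.0592/6)(17.198) = +0.630 V.

+0.630 V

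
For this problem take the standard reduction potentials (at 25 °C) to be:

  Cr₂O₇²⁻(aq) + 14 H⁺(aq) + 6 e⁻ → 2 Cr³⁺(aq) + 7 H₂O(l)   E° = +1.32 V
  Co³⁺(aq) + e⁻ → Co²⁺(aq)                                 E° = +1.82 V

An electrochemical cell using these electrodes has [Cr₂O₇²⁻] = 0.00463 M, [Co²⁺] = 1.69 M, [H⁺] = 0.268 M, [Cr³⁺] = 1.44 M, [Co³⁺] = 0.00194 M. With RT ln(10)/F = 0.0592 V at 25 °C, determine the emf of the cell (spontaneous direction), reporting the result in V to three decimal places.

+0.431 V

Co³⁺/Co²⁺ is the cathode (higher E°), Cr₂O₇²⁻/Cr³⁺ the anode: E°cell = +1.82 − (+1.32) = +0.50 V, n = 6.
Overall: 6 Co³⁺(aq) + 2 Cr³⁺(aq) + 7 H₂O(l) → 6 Co²⁺(aq) + Cr₂O₇²⁻(aq) + 14 H⁺(aq)
Q = [Co²⁺]^6·[Cr₂O₇²⁻]·[H⁺]^14 / ([Co³⁺]^6·[Cr³⁺]^2); log Q = 6.983.
E = E° − (0.0592/n) log Q = +0.50 − (0.0592/6)(6.983) = +0.431 V.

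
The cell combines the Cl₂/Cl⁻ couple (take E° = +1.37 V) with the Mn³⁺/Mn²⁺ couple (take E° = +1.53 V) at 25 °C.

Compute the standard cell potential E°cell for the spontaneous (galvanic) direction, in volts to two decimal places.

+0.16 V

The Mn³⁺/Mn²⁺ couple has the higher reduction potential, so it is the cathode; Cl₂/Cl⁻ is oxidised at the anode.
E°cell = E°(cathode) − E°(anode) = (+1.53) − (+1.37) = +0.16 V.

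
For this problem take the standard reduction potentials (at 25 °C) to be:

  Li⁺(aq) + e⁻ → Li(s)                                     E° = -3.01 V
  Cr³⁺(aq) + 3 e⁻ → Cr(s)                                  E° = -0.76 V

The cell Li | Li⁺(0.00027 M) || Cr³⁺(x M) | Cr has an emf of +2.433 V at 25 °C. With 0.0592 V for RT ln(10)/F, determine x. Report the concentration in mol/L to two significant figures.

0.037 M

Cr³⁺/Cr is the cathode, Li⁺/Li the anode: E°cell = +2.25 V, n = 3.
Overall reaction: Cr³⁺(aq) + 3 Li(s) → Cr(s) + 3 Li⁺(aq); Q = [Li⁺]^3/[Cr³⁺]^1.
From E = E° − (0.0592/n) log Q: log Q = (E° − E)·n/0.0592 = (+2.25 − (+2.433))·3/0.0592 = -9.2736.
So 1·log[Cr³⁺] = 3·log(0.00027) − log Q = -10.7059 − (-9.2736) = -1.4323; [Cr³⁺] = 10^(-1.4323) ≈ 0.037 M.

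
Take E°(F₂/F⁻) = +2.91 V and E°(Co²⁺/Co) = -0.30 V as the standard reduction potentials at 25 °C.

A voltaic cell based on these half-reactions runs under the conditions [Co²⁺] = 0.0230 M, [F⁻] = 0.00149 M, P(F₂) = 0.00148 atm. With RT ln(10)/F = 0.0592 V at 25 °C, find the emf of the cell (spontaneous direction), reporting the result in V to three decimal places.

+3.342 V

F₂/F⁻ is the cathode (higher E°), Co²⁺/Co the anode: E°cell = +2.91 − (-0.30) = +3.21 V, n = 2.
Overall: F₂(g) + Co(s) → 2 F⁻(aq) + Co²⁺(aq)
Q = [F⁻]^2·[Co²⁺] / (P(F₂)); log Q = -4.462.
E = E° − (0.0592/n) log Q = +3.21 − (0.0592/2)(-4.462) = +3.342 V.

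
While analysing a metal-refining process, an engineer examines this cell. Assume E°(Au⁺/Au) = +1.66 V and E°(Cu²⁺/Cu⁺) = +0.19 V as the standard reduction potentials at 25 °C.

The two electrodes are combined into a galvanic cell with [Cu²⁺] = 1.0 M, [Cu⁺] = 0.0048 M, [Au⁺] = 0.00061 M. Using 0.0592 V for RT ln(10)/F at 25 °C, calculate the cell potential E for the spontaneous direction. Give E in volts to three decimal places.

+1.142 V

Au⁺/Au is the cathode (higher E°), Cu²⁺/Cu⁺ the anode: E°cell = +1.66 − (+0.19) = +1.47 V, n = 1.
Overall: Au⁺(aq) + Cu⁺(aq) → Au(s) + Cu²⁺(aq)
Q = [Cu²⁺] / ([Au⁺]·[Cu⁺]); log Q = 5.533.
E = E° − (0.0592/n) log Q = +1.47 − (0.0592/1)(5.533) = +1.142 V.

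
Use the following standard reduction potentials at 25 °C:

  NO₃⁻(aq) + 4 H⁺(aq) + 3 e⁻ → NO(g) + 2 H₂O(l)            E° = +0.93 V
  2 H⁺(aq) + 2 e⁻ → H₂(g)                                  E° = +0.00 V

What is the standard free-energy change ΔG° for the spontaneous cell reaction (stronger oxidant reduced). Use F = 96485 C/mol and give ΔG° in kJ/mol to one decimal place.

-538.4 kJ/mol

NO₃⁻/NO (E° = +0.93 V) is the cathode; H⁺/H₂ (E° = +0.00 V) is the anode, so E°cell = +0.93 V.
Balancing electrons gives n = 6 (lcm of 3 and 2).
ΔG° = −nFE° = −(6)(96485)(+0.93) = -538,386 J = -538.4 kJ/mol.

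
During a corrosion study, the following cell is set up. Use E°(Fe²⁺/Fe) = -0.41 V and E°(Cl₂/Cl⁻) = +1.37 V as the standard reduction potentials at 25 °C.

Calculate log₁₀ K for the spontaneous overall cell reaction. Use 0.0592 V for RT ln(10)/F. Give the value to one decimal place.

Cathode: Cl₂/Cl⁻; anode: Fe²⁺/Fe. E°cell = +1.78 V, n = 2.
log K = nE°cell / 0.0592 = (2)(+1.78) / 0.0592 = 60.1.

60.1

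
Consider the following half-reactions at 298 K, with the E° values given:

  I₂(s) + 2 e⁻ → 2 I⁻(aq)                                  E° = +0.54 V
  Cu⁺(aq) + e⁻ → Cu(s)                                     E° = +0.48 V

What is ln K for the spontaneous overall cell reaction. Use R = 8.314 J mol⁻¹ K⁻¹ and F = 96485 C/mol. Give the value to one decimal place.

4.7

Cathode: I₂/I⁻; anode: Cu⁺/Cu. E°cell = (+0.54) − (+0.48) = +0.06 V, with n = 2.
ΔG° = −nFE° = −RT ln K, so ln K = nFE°/(RT) = (2)(96485)(+0.06) / ((8.314)(298)) = 4.673.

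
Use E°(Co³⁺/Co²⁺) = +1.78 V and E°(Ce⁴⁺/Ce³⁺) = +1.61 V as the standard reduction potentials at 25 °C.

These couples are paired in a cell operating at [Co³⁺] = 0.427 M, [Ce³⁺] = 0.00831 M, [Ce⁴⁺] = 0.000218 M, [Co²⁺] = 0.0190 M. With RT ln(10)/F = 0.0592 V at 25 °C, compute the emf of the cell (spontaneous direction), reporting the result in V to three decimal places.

Co³⁺/Co²⁺ is the cathode (higher E°), Ce⁴⁺/Ce³⁺ the anode: E°cell = +1.78 − (+1.61) = +0.17 V, n = 1.
Overall: Co³⁺(aq) + Ce³⁺(aq) → Co²⁺(aq) + Ce⁴⁺(aq)
Q = [Co²⁺]·[Ce⁴⁺] / ([Co³⁺]·[Ce³⁺]); log Q = -2.933.
E = E° − (0.0592/n) log Q = +0.17 − (0.0592/1)(-2.933) = +0.344 V.

+0.344 V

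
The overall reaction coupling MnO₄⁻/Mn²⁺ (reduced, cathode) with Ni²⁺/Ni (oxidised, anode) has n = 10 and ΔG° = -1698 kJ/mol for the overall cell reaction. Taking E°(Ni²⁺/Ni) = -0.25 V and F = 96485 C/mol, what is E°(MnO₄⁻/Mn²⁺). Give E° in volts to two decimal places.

E°cell = −ΔG°/(nF) = −(-1698×10³)/((10)(96485)) = +1.760 V.
Since MnO₄⁻/Mn²⁺ is the cathode and Ni²⁺/Ni the anode, E°cell = E°(MnO₄⁻/Mn²⁺) − E°(Ni²⁺/Ni).
So E°(MnO₄⁻/Mn²⁺) = E°cell + E°(Ni²⁺/Ni) = +1.760 + (-0.25) = +1.51 V.

+1.51 V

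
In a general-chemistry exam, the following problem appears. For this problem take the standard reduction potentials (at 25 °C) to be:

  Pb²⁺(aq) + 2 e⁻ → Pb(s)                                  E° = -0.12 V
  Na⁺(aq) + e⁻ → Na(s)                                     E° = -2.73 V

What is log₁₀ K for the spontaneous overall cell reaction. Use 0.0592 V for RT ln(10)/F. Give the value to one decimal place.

Cathode: Pb²⁺/Pb; anode: Na⁺/Na. E°cell = +2.61 V, n = 2.
log K = nE°cell / 0.0592 = (2)(+2.61) / 0.0592 = 88.2.

88.2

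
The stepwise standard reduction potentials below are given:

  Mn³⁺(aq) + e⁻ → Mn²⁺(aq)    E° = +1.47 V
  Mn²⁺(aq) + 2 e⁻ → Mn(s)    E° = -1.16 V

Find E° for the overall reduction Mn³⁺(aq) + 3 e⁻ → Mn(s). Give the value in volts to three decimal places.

-0.283 V

Since ΔG° = −nFE° is additive over sequential reductions, n₃E°₃ = n₁E°₁ + n₂E°₂.
E°₃ = (1×+1.47 + 2×-1.16) / 3 = (-0.850) / 3 = -0.283 V.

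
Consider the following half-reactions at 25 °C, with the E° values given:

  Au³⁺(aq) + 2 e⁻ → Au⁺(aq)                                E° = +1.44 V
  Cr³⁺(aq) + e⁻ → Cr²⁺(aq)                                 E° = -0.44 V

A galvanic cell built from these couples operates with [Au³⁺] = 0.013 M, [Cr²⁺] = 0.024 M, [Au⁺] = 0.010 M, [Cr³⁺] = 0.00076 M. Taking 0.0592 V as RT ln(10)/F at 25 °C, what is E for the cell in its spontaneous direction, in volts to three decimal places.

Au³⁺/Au⁺ is the cathode (higher E°), Cr³⁺/Cr²⁺ the anode: E°cell = +1.44 − (-0.44) = +1.88 V, n = 2.
Overall: Au³⁺(aq) + 2 Cr²⁺(aq) → Au⁺(aq) + 2 Cr³⁺(aq)
Q = [Au⁺]·[Cr³⁺]^2 / ([Au³⁺]·[Cr²⁺]^2); log Q = -3.113.
E = E° − (0.0592/n) log Q = +1.88 − (0.0592/2)(-3.113) = +1.972 V.

+1.972 V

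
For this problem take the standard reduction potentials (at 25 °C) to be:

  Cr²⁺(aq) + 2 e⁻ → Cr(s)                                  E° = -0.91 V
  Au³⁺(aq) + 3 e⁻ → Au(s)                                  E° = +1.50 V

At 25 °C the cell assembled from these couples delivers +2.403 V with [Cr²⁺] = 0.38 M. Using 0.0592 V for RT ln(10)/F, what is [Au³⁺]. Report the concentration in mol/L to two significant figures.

Au³⁺/Au is the cathode, Cr²⁺/Cr the anode: E°cell = +2.41 V, n = 6.
Overall reaction: 2 Au³⁺(aq) + 3 Cr(s) → 2 Au(s) + 3 Cr²⁺(aq); Q = [Cr²⁺]^3/[Au³⁺]^2.
From E = E° − (0.0592/n) log Q: log Q = (E° − E)·n/0.0592 = (+2.41 − (+2.403))·6/0.0592 = 0.7095.
So 2·log[Au³⁺] = 3·log(0.38) − log Q = -1.2606 − (0.7095) = -1.9701; log[Au³⁺] = -1.9701 / 2 = -0.9850; [Au³⁺] = 10^(-0.9850) ≈ 0.10 M.

0.10 M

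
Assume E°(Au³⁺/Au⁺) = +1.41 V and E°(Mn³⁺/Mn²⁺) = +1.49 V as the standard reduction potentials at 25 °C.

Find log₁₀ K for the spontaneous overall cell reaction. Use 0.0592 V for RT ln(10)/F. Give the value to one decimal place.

Cathode: Mn³⁺/Mn²⁺; anode: Au³⁺/Au⁺. E°cell = +0.08 V, n = 2.
log K = nE°cell / 0.0592 = (2)(+0.08) / 0.0592 = 2.7.

2.7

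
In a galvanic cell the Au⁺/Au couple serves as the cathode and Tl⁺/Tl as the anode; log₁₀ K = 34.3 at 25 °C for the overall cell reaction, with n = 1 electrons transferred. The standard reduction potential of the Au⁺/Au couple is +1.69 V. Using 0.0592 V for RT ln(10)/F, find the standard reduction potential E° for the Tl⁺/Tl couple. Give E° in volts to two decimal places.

-0.34 V

E°cell = (0.0592/n)·log K = (0.0592/1)(34.3) = +2.031 V.
Since Au⁺/Au is the cathode and Tl⁺/Tl the anode, E°cell = E°(Au⁺/Au) − E°(Tl⁺/Tl).
So E°(Tl⁺/Tl) = E°(Au⁺/Au) − E°cell = (+1.69) − (+2.031) = -0.34 V.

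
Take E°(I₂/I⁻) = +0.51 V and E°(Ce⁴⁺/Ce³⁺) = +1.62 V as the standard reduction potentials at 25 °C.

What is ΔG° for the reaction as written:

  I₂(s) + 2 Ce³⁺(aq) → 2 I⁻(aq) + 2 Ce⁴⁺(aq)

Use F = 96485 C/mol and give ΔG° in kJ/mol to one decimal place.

+214.2 kJ/mol

As written, I₂/I⁻ is reduced (cathode) and Ce⁴⁺/Ce³⁺ is oxidised (anode), so E°cell = (+0.51) − (+1.62) = -1.11 V.
Balancing electrons gives n = 2.
ΔG° = −nFE° = −(2)(96485)(-1.11) = 214,197 J = +214.2 kJ/mol.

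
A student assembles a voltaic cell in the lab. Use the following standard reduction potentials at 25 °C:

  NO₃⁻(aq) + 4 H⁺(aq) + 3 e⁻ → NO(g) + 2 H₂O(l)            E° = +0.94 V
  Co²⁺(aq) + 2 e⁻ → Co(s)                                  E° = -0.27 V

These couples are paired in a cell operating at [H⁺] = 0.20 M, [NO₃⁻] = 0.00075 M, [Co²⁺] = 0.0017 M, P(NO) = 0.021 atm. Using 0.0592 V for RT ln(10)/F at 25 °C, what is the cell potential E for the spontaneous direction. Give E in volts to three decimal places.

+1.208 V

NO₃⁻/NO is the cathode (higher E°), Co²⁺/Co the anode: E°cell = +0.94 − (-0.27) = +1.21 V, n = 6.
Overall: 2 NO₃⁻(aq) + 8 H⁺(aq) + 3 Co(s) → 2 NO(g) + 4 H₂O(l) + 3 Co²⁺(aq)
Q = P(NO)^2·[Co²⁺]^3 / ([NO₃⁻]^2·[H⁺]^8); log Q = 0.177.
E = E° − (0.0592/n) log Q = +1.21 − (0.0592/6)(0.177) = +1.208 V.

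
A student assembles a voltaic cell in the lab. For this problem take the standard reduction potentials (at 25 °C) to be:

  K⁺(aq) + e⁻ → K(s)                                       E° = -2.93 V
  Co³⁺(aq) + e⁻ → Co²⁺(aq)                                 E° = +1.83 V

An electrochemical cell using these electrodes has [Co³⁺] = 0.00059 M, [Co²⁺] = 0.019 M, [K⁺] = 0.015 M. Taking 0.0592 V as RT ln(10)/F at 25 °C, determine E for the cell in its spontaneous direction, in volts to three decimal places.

+4.779 V

Co³⁺/Co²⁺ is the cathode (higher E°), K⁺/K the anode: E°cell = +1.83 − (-2.93) = +4.76 V, n = 1.
Overall: Co³⁺(aq) + K(s) → Co²⁺(aq) + K⁺(aq)
Q = [Co²⁺]·[K⁺] / ([Co³⁺]); log Q = -0.316.
E = E° − (0.0592/n) log Q = +4.76 − (0.0592/1)(-0.316) = +4.779 V.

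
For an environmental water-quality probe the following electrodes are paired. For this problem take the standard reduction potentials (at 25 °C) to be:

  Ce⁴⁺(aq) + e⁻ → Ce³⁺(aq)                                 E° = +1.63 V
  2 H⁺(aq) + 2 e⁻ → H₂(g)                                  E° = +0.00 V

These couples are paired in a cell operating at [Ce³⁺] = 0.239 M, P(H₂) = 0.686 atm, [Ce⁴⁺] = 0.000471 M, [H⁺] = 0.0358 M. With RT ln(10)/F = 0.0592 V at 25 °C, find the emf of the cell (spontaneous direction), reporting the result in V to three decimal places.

Ce⁴⁺/Ce³⁺ is the cathode (higher E°), H⁺/H₂ the anode: E°cell = +1.63 − (+0.00) = +1.63 V, n = 2.
Overall: 2 Ce⁴⁺(aq) + H₂(g) → 2 Ce³⁺(aq) + 2 H⁺(aq)
Q = [Ce³⁺]^2·[H⁺]^2 / ([Ce⁴⁺]^2·P(H₂)); log Q = 2.682.
E = E° − (0.0592/n) log Q = +1.63 − (0.0592/2)(2.682) = +1.551 V.

+1.551 V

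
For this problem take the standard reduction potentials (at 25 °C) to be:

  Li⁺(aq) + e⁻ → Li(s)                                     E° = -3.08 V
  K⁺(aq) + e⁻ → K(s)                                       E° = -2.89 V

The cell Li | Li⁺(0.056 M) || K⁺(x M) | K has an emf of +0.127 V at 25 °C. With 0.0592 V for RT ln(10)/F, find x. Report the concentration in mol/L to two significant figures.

0.0048 M

K⁺/K is the cathode, Li⁺/Li the anode: E°cell = +0.19 V, n = 1.
Overall reaction: K⁺(aq) + Li(s) → K(s) + Li⁺(aq); Q = [Li⁺]^1/[K⁺]^1.
From E = E° − (0.0592/n) log Q: log Q = (E° − E)·n/0.0592 = (+0.19 − (+0.127))·1/0.0592 = 1.0642.
So 1·log[K⁺] = 1·log(0.056) − log Q = -1.2518 − (1.0642) = -2.3160; [K⁺] = 10^(-2.3160) ≈ 0.0048 M.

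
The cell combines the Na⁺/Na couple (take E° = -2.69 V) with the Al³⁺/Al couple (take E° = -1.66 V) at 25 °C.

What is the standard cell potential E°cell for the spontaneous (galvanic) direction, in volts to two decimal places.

+1.03 V

The Al³⁺/Al couple has the higher reduction potential, so it is the cathode; Na⁺/Na is oxidised at the anode.
E°cell = E°(cathode) − E°(anode) = (-1.66) − (-2.69) = +1.03 V.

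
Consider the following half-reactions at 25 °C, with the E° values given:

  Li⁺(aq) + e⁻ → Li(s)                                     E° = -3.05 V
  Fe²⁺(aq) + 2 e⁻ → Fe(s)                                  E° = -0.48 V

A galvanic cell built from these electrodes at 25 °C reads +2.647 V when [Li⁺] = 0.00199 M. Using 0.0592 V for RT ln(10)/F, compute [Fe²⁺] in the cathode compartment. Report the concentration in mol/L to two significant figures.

Fe²⁺/Fe is the cathode, Li⁺/Li the anode: E°cell = +2.57 V, n = 2.
Overall reaction: Fe²⁺(aq) + 2 Li(s) → Fe(s) + 2 Li⁺(aq); Q = [Li⁺]^2/[Fe²⁺]^1.
From E = E° − (0.0592/n) log Q: log Q = (E° − E)·n/0.0592 = (+2.57 − (+2.647))·2/0.0592 = -2.6014.
So 1·log[Fe²⁺] = 2·log(0.00199) − log Q = -5.4023 − (-2.6014) = -2.8009; [Fe²⁺] = 10^(-2.8009) ≈ 0.0016 M.

0.0016 M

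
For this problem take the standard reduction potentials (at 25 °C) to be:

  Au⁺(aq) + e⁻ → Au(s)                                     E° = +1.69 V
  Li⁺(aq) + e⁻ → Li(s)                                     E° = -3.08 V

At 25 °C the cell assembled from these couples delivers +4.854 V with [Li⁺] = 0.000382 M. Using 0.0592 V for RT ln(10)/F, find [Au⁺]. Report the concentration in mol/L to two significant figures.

0.010 M

Au⁺/Au is the cathode, Li⁺/Li the anode: E°cell = +4.77 V, n = 1.
Overall reaction: Au⁺(aq) + Li(s) → Au(s) + Li⁺(aq); Q = [Li⁺]^1/[Au⁺]^1.
From E = E° − (0.0592/n) log Q: log Q = (E° − E)·n/0.0592 = (+4.77 − (+4.854))·1/0.0592 = -1.4189.
So 1·log[Au⁺] = 1·log(0.000382) − log Q = -3.4179 − (-1.4189) = -1.9990; [Au⁺] = 10^(-1.9990) ≈ 0.010 M.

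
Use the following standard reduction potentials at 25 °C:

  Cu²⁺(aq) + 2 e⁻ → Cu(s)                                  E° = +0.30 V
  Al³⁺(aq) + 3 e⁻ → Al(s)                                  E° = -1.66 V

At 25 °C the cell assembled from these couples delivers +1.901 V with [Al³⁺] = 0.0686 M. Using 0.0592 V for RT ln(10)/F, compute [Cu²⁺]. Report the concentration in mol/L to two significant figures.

Cu²⁺/Cu is the cathode, Al³⁺/Al the anode: E°cell = +1.96 V, n = 6.
Overall reaction: 3 Cu²⁺(aq) + 2 Al(s) → 3 Cu(s) + 2 Al³⁺(aq); Q = [Al³⁺]^2/[Cu²⁺]^3.
From E = E° − (0.0592/n) log Q: log Q = (E° − E)·n/0.0592 = (+1.96 − (+1.901))·6/0.0592 = 5.9797.
So 3·log[Cu²⁺] = 2·log(0.0686) − log Q = -2.3274 − (5.9797) = -8.3071; log[Cu²⁺] = -8.3071 / 3 = -2.7690; [Cu²⁺] = 10^(-2.7690) ≈ 0.0017 M.

0.0017 M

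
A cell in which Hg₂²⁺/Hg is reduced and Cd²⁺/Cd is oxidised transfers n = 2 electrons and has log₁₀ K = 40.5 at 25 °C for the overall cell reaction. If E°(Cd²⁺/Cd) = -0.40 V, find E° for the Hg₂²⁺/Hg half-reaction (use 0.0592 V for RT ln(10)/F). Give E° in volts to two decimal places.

E°cell = (0.0592/n)·log K = (0.0592/2)(40.5) = +1.199 V.
Since Hg₂²⁺/Hg is the cathode and Cd²⁺/Cd the anode, E°cell = E°(Hg₂²⁺/Hg) − E°(Cd²⁺/Cd).
So E°(Hg₂²⁺/Hg) = E°cell + E°(Cd²⁺/Cd) = +1.199 + (-0.40) = +0.80 V.

+0.80 V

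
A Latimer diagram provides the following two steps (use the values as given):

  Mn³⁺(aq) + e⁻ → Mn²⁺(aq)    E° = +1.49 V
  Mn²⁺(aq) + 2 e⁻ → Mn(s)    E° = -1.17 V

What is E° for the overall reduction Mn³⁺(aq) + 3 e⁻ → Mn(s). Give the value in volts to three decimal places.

Since ΔG° = −nFE° is additive over sequential reductions, n₃E°₃ = n₁E°₁ + n₂E°₂.
E°₃ = (1×+1.49 + 2×-1.17) / 3 = (-0.850) / 3 = -0.283 V.

-0.283 V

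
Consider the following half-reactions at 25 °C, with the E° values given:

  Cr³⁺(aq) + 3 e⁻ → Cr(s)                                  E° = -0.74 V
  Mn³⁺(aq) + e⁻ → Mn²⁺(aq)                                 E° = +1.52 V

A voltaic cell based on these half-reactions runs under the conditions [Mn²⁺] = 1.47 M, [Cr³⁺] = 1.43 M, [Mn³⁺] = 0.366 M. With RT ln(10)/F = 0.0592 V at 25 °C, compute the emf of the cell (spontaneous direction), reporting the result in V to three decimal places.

+2.221 V

Mn³⁺/Mn²⁺ is the cathode (higher E°), Cr³⁺/Cr the anode: E°cell = +1.52 − (-0.74) = +2.26 V, n = 3.
Overall: 3 Mn³⁺(aq) + Cr(s) → 3 Mn²⁺(aq) + Cr³⁺(aq)
Q = [Mn²⁺]^3·[Cr³⁺] / ([Mn³⁺]^3); log Q = 1.967.
E = E° − (0.0592/n) log Q = +2.26 − (0.0592/3)(1.967) = +2.221 V.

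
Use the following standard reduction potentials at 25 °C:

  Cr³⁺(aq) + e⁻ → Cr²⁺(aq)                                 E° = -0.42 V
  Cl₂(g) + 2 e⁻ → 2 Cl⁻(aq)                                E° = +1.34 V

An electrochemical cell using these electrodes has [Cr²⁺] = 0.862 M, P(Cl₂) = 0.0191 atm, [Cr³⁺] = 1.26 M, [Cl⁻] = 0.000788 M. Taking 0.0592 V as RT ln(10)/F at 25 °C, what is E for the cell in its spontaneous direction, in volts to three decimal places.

+1.883 V

Cl₂/Cl⁻ is the cathode (higher E°), Cr³⁺/Cr²⁺ the anode: E°cell = +1.34 − (-0.42) = +1.76 V, n = 2.
Overall: Cl₂(g) + 2 Cr²⁺(aq) → 2 Cl⁻(aq) + 2 Cr³⁺(aq)
Q = [Cl⁻]^2·[Cr³⁺]^2 / (P(Cl₂)·[Cr²⁺]^2); log Q = -4.158.
E = E° − (0.0592/n) log Q = +1.76 − (0.0592/2)(-4.158) = +1.883 V.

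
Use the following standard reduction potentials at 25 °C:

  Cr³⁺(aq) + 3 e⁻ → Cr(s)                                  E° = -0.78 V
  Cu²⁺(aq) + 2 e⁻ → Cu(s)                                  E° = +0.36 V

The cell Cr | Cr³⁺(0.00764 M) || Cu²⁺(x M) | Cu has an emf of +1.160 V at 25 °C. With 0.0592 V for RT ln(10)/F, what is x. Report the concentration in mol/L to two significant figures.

0.18 M

Cu²⁺/Cu is the cathode, Cr³⁺/Cr the anode: E°cell = +1.14 V, n = 6.
Overall reaction: 3 Cu²⁺(aq) + 2 Cr(s) → 3 Cu(s) + 2 Cr³⁺(aq); Q = [Cr³⁺]^2/[Cu²⁺]^3.
From E = E° − (0.0592/n) log Q: log Q = (E° − E)·n/0.0592 = (+1.14 − (+1.160))·6/0.0592 = -2.0270.
So 3·log[Cu²⁺] = 2·log(0.00764) − log Q = -4.2338 − (-2.0270) = -2.2068; log[Cu²⁺] = -2.2068 / 3 = -0.7356; [Cu²⁺] = 10^(-0.7356) ≈ 0.18 M.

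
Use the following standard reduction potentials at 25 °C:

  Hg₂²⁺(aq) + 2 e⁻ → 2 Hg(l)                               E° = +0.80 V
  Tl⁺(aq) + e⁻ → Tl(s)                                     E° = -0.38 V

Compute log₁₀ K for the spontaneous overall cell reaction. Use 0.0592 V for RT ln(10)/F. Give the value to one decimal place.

39.9

Cathode: Hg₂²⁺/Hg; anode: Tl⁺/Tl. E°cell = +1.18 V, n = 2.
log K = nE°cell / 0.0592 = (2)(+1.18) / 0.0592 = 39.9.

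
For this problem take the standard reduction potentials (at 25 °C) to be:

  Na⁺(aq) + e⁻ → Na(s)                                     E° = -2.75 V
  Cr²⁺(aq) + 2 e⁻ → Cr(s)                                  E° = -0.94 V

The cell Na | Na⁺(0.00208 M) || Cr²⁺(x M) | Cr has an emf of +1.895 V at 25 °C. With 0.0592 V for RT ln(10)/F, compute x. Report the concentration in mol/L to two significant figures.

0.0032 M

Cr²⁺/Cr is the cathode, Na⁺/Na the anode: E°cell = +1.81 V, n = 2.
Overall reaction: Cr²⁺(aq) + 2 Na(s) → Cr(s) + 2 Na⁺(aq); Q = [Na⁺]^2/[Cr²⁺]^1.
From E = E° − (0.0592/n) log Q: log Q = (E° − E)·n/0.0592 = (+1.81 − (+1.895))·2/0.0592 = -2.8716.
So 1·log[Cr²⁺] = 2·log(0.00208) − log Q = -5.3639 − (-2.8716) = -2.4923; [Cr²⁺] = 10^(-2.4923) ≈ 0.0032 M.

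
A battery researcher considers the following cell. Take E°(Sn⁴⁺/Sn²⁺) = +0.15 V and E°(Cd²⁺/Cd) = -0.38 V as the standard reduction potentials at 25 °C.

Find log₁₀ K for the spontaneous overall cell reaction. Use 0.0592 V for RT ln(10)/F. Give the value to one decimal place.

Cathode: Sn⁴⁺/Sn²⁺; anode: Cd²⁺/Cd. E°cell = +0.53 V, n = 2.
log K = nE°cell / 0.0592 = (2)(+0.53) / 0.0592 = 17.9.

17.9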